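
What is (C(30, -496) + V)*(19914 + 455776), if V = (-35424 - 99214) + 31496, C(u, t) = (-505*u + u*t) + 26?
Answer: -63336220740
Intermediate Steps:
C(u, t) = 26 - 505*u + t*u (C(u, t) = (-505*u + t*u) + 26 = 26 - 505*u + t*u)
V = -103142 (V = -134638 + 31496 = -103142)
(C(30, -496) + V)*(19914 + 455776) = ((26 - 505*30 - 496*30) - 103142)*(19914 + 455776) = ((26 - 15150 - 14880) - 103142)*475690 = (-30004 - 103142)*475690 = -133146*475690 = -63336220740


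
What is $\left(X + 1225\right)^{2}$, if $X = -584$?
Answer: $410881$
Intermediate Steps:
$\left(X + 1225\right)^{2} = \left(-584 + 1225\right)^{2} = 641^{2} = 410881$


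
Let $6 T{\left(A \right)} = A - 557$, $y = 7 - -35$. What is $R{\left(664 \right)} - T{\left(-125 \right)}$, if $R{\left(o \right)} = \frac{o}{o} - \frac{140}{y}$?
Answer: $\frac{334}{3} \approx 111.33$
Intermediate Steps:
$y = 42$ ($y = 7 + 35 = 42$)
$R{\left(o \right)} = - \frac{7}{3}$ ($R{\left(o \right)} = \frac{o}{o} - \frac{140}{42} = 1 - \frac{10}{3} = - \frac{7}{3}$)
$T{\left(A \right)} = - \frac{557}{6} + \frac{A}{6}$ ($T{\left(A \right)} = \frac{A - 557}{6} = \frac{-557 + A}{6} = - \frac{557}{6} + \frac{A}{6}$)
$R{\left(664 \right)} - T{\left(-125 \right)} = - \frac{7}{3} - \left(- \frac{557}{6} + \frac{1}{6} \left(-125\right)\right) = - \frac{7}{3} - \left(- \frac{557}{6} - \frac{125}{6}\right) = - \frac{7}{3} - - \frac{341}{3} = - \frac{7}{3} + \frac{341}{3} = \frac{334}{3}$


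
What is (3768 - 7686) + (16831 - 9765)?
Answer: 3148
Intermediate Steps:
(3768 - 7686) + (16831 - 9765) = -3918 + 7066 = 3148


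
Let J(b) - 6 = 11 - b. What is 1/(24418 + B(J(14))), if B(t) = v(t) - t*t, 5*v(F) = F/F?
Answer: 5/122046 ≈ 4.0968e-5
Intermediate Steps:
J(b) = 17 - b (J(b) = 6 + (11 - b) = 17 - b)
v(F) = 1/5 (v(F) = (F/F)/5 = (1/5)*1 = 1/5)
B(t) = 1/5 - t**2 (B(t) = 1/5 - t*t = 1/5 - t**2)
1/(24418 + B(J(14))) = 1/(24418 + (1/5 - (17 - 1*14)**2)) = 1/(24418 + (1/5 - (17 - 14)**2)) = 1/(24418 + (1/5 - 1*3**2)) = 1/(24418 + (1/5 - 1*9)) = 1/(24418 + (1/5 - 9)) = 1/(24418 - 44/5) = 1/(122046/5) = 5/122046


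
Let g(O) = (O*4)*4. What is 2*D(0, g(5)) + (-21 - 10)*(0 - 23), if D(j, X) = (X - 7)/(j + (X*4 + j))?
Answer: 114153/160 ≈ 713.46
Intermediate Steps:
g(O) = 16*O (g(O) = (4*O)*4 = 16*O)
D(j, X) = (-7 + X)/(2*j + 4*X) (D(j, X) = (-7 + X)/(j + (4*X + j)) = (-7 + X)/(j + (j + 4*X)) = (-7 + X)/(2*j + 4*X))
2*D(0, g(5)) + (-21 - 10)*(0 - 23) = 2*((-7 + 16*5)/(2*(0 + 2*(16*5)))) + (-21 - 10)*(0 - 23) = 2*((-7 + 80)/(2*(0 + 2*80))) - 31*(-23) = 2*((½)*73/(0 + 160)) + 713 = 2*((½)*73/160) + 713 = 2*((½)*(1/160)*73) + 713 = 2*(73/320) + 713 = 73/160 + 713 = 114153/160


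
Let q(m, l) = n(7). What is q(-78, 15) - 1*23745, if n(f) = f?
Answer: -23738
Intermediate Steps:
q(m, l) = 7
q(-78, 15) - 1*23745 = 7 - 1*23745 = 7 - 23745 = -23738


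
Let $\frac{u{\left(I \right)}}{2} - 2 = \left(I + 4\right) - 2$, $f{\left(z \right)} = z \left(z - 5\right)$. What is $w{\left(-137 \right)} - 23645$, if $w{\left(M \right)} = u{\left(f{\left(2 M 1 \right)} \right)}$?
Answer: $129255$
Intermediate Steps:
$f{\left(z \right)} = z \left(-5 + z\right)$
$u{\left(I \right)} = 8 + 2 I$ ($u{\left(I \right)} = 4 + 2 \left(\left(I + 4\right) - 2\right) = 4 + 2 \left(\left(4 + I\right) - 2\right) = 4 + 2 \left(2 + I\right) = 4 + \left(4 + 2 I\right) = 8 + 2 I$)
$w{\left(M \right)} = 8 + 4 M \left(-5 + 2 M\right)$ ($w{\left(M \right)} = 8 + 2 \cdot 2 M 1 \left(-5 + 2 M 1\right) = 8 + 2 \cdot 2 M \left(-5 + 2 M\right) = 8 + 4 M \left(-5 + 2 M\right)$)
$w{\left(-137 \right)} - 23645 = \left(8 + 4 \left(-137\right) \left(-5 + 2 \left(-137\right)\right)\right) - 23645 = \left(8 + 4 \left(-137\right) \left(-5 - 274\right)\right) - 23645 = \left(8 + 4 \left(-137\right) \left(-279\right)\right) - 23645 = \left(8 + 152892\right) - 23645 = 152900 - 23645 = 129255$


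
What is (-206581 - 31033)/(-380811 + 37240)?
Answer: 237614/343571 ≈ 0.69160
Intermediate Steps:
(-206581 - 31033)/(-380811 + 37240) = -237614/(-343571) = -237614*(-1/343571) = 237614/343571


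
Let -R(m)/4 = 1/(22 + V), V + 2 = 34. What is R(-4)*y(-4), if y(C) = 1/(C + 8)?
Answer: -1/54 ≈ -0.018519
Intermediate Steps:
V = 32 (V = -2 + 34 = 32)
R(m) = -2/27 (R(m) = -4/(22 + 32) = -4/54 = -4*1/54 = -2/27)
y(C) = 1/(8 + C)
R(-4)*y(-4) = -2/(27*(8 - 4)) = -2/27/4 = -2/27*¼ = -1/54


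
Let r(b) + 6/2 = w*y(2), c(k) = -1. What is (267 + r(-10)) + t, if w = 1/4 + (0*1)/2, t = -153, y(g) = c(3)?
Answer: 443/4 ≈ 110.75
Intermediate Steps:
y(g) = -1
w = ¼ (w = 1*(¼) + 0*(½) = ¼ + 0 = ¼ ≈ 0.25000)
r(b) = -13/4 (r(b) = -3 + (¼)*(-1) = -3 - ¼ = -13/4)
(267 + r(-10)) + t = (267 - 13/4) - 153 = 1055/4 - 153 = 443/4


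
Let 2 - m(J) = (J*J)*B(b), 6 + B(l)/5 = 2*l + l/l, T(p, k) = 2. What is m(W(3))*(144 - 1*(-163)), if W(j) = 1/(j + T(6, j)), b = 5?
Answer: 307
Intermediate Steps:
W(j) = 1/(2 + j) (W(j) = 1/(j + 2) = 1/(2 + j))
B(l) = -25 + 10*l (B(l) = -30 + 5*(2*l + l/l) = -30 + 5*(2*l + 1) = -30 + 5*(1 + 2*l) = -30 + (5 + 10*l) = -25 + 10*l)
m(J) = 2 - 25*J² (m(J) = 2 - J*J*(-25 + 10*5) = 2 - J²*(-25 + 50) = 2 - J²*25 = 2 - 25*J²)
m(W(3))*(144 - 1*(-163)) = (2 - 25/(2 + 3)²)*(144 - 1*(-163)) = (2 - 25*(1/5)²)*(144 + 163) = (2 - 25*(⅕)²)*307 = (2 - 25*1/25)*307 = (2 - 1)*307 = 1*307 = 307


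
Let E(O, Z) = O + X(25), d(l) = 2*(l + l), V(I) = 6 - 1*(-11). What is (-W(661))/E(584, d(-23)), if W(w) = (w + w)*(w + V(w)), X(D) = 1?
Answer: -298772/195 ≈ -1532.2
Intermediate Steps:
V(I) = 17 (V(I) = 6 + 11 = 17)
d(l) = 4*l (d(l) = 2*(2*l) = 4*l)
W(w) = 2*w*(17 + w) (W(w) = (w + w)*(w + 17) = (2*w)*(17 + w) = 2*w*(17 + w))
E(O, Z) = 1 + O (E(O, Z) = O + 1 = 1 + O)
(-W(661))/E(584, d(-23)) = (-2*661*(17 + 661))/(1 + 584) = -2*661*678/585 = -1*896316*(1/585) = -896316*1/585 = -298772/195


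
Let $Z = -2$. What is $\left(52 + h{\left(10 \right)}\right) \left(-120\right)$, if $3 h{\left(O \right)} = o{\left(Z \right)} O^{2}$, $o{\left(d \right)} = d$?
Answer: $1760$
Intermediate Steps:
$h{\left(O \right)} = - \frac{2 O^{2}}{3}$ ($h{\left(O \right)} = \frac{\left(-2\right) O^{2}}{3} = - \frac{2 O^{2}}{3}$)
$\left(52 + h{\left(10 \right)}\right) \left(-120\right) = \left(52 - \frac{2 \cdot 10^{2}}{3}\right) \left(-120\right) = \left(52 - \frac{200}{3}\right) \left(-120\right) = \left(- \frac{44}{3}\right) \left(-120\right) = 1760$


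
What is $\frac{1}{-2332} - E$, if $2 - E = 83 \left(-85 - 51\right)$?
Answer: $- \frac{26328281}{2332} \approx -11290.0$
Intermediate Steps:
$E = 11290$ ($E = 2 - 83 \left(-85 - 51\right) = 2 - 83 \left(-136\right) = 2 - -11288 = 2 + 11288 = 11290$)
$\frac{1}{-2332} - E = \frac{1}{-2332} - 11290 = - \frac{1}{2332} - 11290 = - \frac{26328281}{2332}$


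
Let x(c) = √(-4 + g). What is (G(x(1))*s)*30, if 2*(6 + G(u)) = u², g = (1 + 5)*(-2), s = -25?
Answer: 10500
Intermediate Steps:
g = -12 (g = 6*(-2) = -12)
x(c) = 4*I (x(c) = √(-4 - 12) = √(-16) = 4*I)
G(u) = -6 + u²/2
(G(x(1))*s)*30 = ((-6 + (4*I)²/2)*(-25))*30 = ((-6 + (½)*(-16))*(-25))*30 = ((-6 - 8)*(-25))*30 = -14*(-25)*30 = 350*30 = 10500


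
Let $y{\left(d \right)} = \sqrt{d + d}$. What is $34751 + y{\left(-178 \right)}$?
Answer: $34751 + 2 i \sqrt{89} \approx 34751.0 + 18.868 i$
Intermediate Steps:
$y{\left(d \right)} = \sqrt{2} \sqrt{d}$ ($y{\left(d \right)} = \sqrt{2 d} = \sqrt{2} \sqrt{d}$)
$34751 + y{\left(-178 \right)} = 34751 + \sqrt{2} \sqrt{-178} = 34751 + \sqrt{2} i \sqrt{178} = 34751 + 2 i \sqrt{89}$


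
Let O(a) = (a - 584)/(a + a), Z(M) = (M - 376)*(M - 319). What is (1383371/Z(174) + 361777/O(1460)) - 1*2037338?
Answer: -73052256647/87870 ≈ -8.3137e+5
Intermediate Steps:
Z(M) = (-376 + M)*(-319 + M)
O(a) = (-584 + a)/(2*a) (O(a) = (-584 + a)/((2*a)) = (-584 + a)*(1/(2*a)) = (-584 + a)/(2*a))
(1383371/Z(174) + 361777/O(1460)) - 1*2037338 = (1383371/(119944 + 174**2 - 695*174) + 361777/(((1/2)*(-584 + 1460)/1460))) - 1*2037338 = (1383371/(119944 + 30276 - 120930) + 361777/(((1/2)*(1/1460)*876))) - 2037338 = (1383371/29290 + 361777/(3/10)) - 2037338 = (1383371*(1/29290) + 361777*(10/3)) - 2037338 = (1383371/29290 + 3617770/3) - 2037338 = 105968633413/87870 - 2037338 = -73052256647/87870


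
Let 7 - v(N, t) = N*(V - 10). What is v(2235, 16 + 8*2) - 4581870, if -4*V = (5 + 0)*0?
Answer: -4559513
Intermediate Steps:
V = 0 (V = -(5 + 0)*0/4 = -5*0/4 = -1/4*0 = 0)
v(N, t) = 7 + 10*N (v(N, t) = 7 - N*(0 - 10) = 7 - N*(-10) = 7 - (-10)*N = 7 + 10*N)
v(2235, 16 + 8*2) - 4581870 = (7 + 10*2235) - 4581870 = (7 + 22350) - 4581870 = 22357 - 4581870 = -4559513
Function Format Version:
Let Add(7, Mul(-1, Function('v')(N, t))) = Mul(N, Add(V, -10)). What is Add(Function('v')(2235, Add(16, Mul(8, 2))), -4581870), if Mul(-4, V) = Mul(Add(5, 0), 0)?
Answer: -4559513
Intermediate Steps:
V = 0 (V = Mul(Rational(-1, 4), Mul(Add(5, 0), 0)) = Mul(Rational(-1, 4), Mul(5, 0)) = Mul(Rational(-1, 4), 0) = 0)
Function('v')(N, t) = Add(7, Mul(10, N)) (Function('v')(N, t) = Add(7, Mul(-1, Mul(N, Add(0, -10)))) = Add(7, Mul(-1, Mul(N, -10))) = Add(7, Mul(-1, Mul(-10, N))) = Add(7, Mul(10, N)))
Add(Function('v')(2235, Add(16, Mul(8, 2))), -4581870) = Add(Add(7, Mul(10, 2235)), -4581870) = Add(Add(7, 22350), -4581870) = Add(22357, -4581870) = -4559513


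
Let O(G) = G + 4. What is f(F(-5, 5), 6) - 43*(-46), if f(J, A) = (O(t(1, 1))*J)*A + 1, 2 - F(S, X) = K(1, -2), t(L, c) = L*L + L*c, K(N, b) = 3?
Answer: 1943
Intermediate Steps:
t(L, c) = L**2 + L*c
F(S, X) = -1 (F(S, X) = 2 - 1*3 = 2 - 3 = -1)
O(G) = 4 + G
f(J, A) = 1 + 6*A*J (f(J, A) = ((4 + 1*(1 + 1))*J)*A + 1 = ((4 + 1*2)*J)*A + 1 = ((4 + 2)*J)*A + 1 = (6*J)*A + 1 = 6*A*J + 1 = 1 + 6*A*J)
f(F(-5, 5), 6) - 43*(-46) = (1 + 6*6*(-1)) - 43*(-46) = (1 - 36) + 1978 = -35 + 1978 = 1943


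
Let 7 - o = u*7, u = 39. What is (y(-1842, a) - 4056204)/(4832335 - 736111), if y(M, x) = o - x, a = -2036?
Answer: -675739/682704 ≈ -0.98980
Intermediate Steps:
o = -266 (o = 7 - 39*7 = 7 - 1*273 = 7 - 273 = -266)
y(M, x) = -266 - x
(y(-1842, a) - 4056204)/(4832335 - 736111) = ((-266 - 1*(-2036)) - 4056204)/(4832335 - 736111) = ((-266 + 2036) - 4056204)/4096224 = (1770 - 4056204)*(1/4096224) = -4054434*1/4096224 = -675739/682704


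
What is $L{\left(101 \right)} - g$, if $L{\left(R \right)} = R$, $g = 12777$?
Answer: $-12676$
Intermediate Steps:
$L{\left(101 \right)} - g = 101 - 12777 = -12676$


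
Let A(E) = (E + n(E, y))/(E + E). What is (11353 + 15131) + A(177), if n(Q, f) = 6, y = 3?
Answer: 3125173/118 ≈ 26485.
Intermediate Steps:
A(E) = (6 + E)/(2*E) (A(E) = (E + 6)/(E + E) = (6 + E)/((2*E)) = (6 + E)*(1/(2*E)) = (6 + E)/(2*E))
(11353 + 15131) + A(177) = (11353 + 15131) + (1/2)*(6 + 177)/177 = 26484 + (1/2)*(1/177)*183 = 26484 + 61/118 = 3125173/118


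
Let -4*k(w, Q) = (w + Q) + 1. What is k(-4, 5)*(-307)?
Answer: 307/2 ≈ 153.50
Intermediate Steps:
k(w, Q) = -¼ - Q/4 - w/4 (k(w, Q) = -((w + Q) + 1)/4 = -((Q + w) + 1)/4 = -(1 + Q + w)/4 = -¼ - Q/4 - w/4)
k(-4, 5)*(-307) = (-¼ - ¼*5 - ¼*(-4))*(-307) = (-¼ - 5/4 + 1)*(-307) = -½*(-307) = 307/2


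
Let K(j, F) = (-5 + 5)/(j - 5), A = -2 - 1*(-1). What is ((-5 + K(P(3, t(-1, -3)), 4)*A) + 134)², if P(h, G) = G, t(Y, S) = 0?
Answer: 16641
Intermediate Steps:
A = -1 (A = -2 + 1 = -1)
K(j, F) = 0 (K(j, F) = 0/(-5 + j) = 0)
((-5 + K(P(3, t(-1, -3)), 4)*A) + 134)² = ((-5 + 0*(-1)) + 134)² = ((-5 + 0) + 134)² = (-5 + 134)² = 129² = 16641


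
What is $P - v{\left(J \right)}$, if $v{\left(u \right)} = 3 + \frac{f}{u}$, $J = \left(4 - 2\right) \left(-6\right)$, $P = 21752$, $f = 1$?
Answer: $\frac{260989}{12} \approx 21749.0$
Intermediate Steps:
$J = -12$ ($J = 2 \left(-6\right) = -12$)
$v{\left(u \right)} = 3 + \frac{1}{u}$ ($v{\left(u \right)} = 3 + \frac{1}{u} 1 = 3 + \frac{1}{u}$)
$P - v{\left(J \right)} = 21752 - \left(3 + \frac{1}{-12}\right) = 21752 - \left(3 - \frac{1}{12}\right) = 21752 - \frac{35}{12} = \frac{260989}{12}$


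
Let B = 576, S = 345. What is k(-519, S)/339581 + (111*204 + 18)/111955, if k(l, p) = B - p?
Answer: 701949657/3456162805 ≈ 0.20310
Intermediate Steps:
k(l, p) = 576 - p
k(-519, S)/339581 + (111*204 + 18)/111955 = (576 - 1*345)/339581 + (111*204 + 18)/111955 = (576 - 345)*(1/339581) + (22644 + 18)*(1/111955) = 231*(1/339581) + 22662*(1/111955) = 21/30871 + 22662/111955 = 701949657/3456162805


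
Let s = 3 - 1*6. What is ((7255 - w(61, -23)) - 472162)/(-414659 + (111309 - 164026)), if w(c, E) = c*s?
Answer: 2979/2996 ≈ 0.99433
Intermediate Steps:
s = -3 (s = 3 - 6 = -3)
w(c, E) = -3*c (w(c, E) = c*(-3) = -3*c)
((7255 - w(61, -23)) - 472162)/(-414659 + (111309 - 164026)) = ((7255 - (-3)*61) - 472162)/(-414659 + (111309 - 164026)) = ((7255 - 1*(-183)) - 472162)/(-414659 - 52717) = ((7255 + 183) - 472162)/(-467376) = (7438 - 472162)*(-1/467376) = -464724*(-1/467376) = 2979/2996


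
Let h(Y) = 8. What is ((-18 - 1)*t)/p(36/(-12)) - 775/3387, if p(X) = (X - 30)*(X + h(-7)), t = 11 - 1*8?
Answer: 21728/186285 ≈ 0.11664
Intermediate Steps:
t = 3 (t = 11 - 8 = 3)
p(X) = (-30 + X)*(8 + X) (p(X) = (X - 30)*(X + 8) = (-30 + X)*(8 + X))
((-18 - 1)*t)/p(36/(-12)) - 775/3387 = ((-18 - 1)*3)/(-240 + (36/(-12))² - 792/(-12)) - 775/3387 = (-19*3)/(-240 + (36*(-1/12))² - 792*(-1)/12) - 775*1/3387 = -57/(-240 + (-3)² - 22*(-3)) - 775/3387 = -57/(-240 + 9 + 66) - 775/3387 = -57/(-165) - 775/3387 = -57*(-1/165) - 775/3387 = 19/55 - 775/3387 = 21728/186285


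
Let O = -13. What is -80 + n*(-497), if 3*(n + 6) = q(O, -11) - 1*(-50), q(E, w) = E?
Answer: -9683/3 ≈ -3227.7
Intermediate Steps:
n = 19/3 (n = -6 + (-13 - 1*(-50))/3 = -6 + (-13 + 50)/3 = -6 + (1/3)*37 = -6 + 37/3 = 19/3 ≈ 6.3333)
-80 + n*(-497) = -80 + (19/3)*(-497) = -80 - 9443/3 = -9683/3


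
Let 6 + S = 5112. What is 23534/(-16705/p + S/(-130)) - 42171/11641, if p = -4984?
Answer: -89242652772157/135481764607 ≈ -658.71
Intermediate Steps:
S = 5106 (S = -6 + 5112 = 5106)
23534/(-16705/p + S/(-130)) - 42171/11641 = 23534/(-16705/(-4984) + 5106/(-130)) - 42171/11641 = 23534/(-16705*(-1/4984) + 5106*(-1/130)) - 42171*1/11641 = 23534/(16705/4984 - 2553/65) - 42171/11641 = 23534/(-11638327/323960) - 42171/11641 = 23534*(-323960/11638327) - 42171/11641 = -7624074640/11638327 - 42171/11641 = -89242652772157/135481764607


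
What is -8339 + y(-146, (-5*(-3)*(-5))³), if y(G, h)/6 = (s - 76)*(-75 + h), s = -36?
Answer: 283542061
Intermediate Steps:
y(G, h) = 50400 - 672*h (y(G, h) = 6*((-36 - 76)*(-75 + h)) = 6*(-112*(-75 + h)) = 6*(8400 - 112*h) = 50400 - 672*h)
-8339 + y(-146, (-5*(-3)*(-5))³) = -8339 + (50400 - 672*(-5*(-3)*(-5))³) = -8339 + (50400 - 672*(15*(-5))³) = -8339 + (50400 - 672*(-75)³) = -8339 + (50400 - 672*(-421875)) = -8339 + (50400 + 283500000) = -8339 + 283550400 = 283542061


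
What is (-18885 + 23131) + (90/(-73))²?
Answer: 22635034/5329 ≈ 4247.5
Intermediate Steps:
(-18885 + 23131) + (90/(-73))² = 4246 + (90*(-1/73))² = 4246 + (-90/73)² = 4246 + 8100/5329 = 22635034/5329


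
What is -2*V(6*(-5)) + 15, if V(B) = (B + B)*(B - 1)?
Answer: -3705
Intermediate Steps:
V(B) = 2*B*(-1 + B) (V(B) = (2*B)*(-1 + B) = 2*B*(-1 + B))
-2*V(6*(-5)) + 15 = -4*6*(-5)*(-1 + 6*(-5)) + 15 = -4*(-30)*(-1 - 30) + 15 = -4*(-30)*(-31) + 15 = -2*1860 + 15 = -3720 + 15 = -3705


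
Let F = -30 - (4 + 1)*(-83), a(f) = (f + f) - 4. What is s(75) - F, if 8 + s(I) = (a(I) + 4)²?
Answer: 22107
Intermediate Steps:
a(f) = -4 + 2*f (a(f) = 2*f - 4 = -4 + 2*f)
s(I) = -8 + 4*I² (s(I) = -8 + ((-4 + 2*I) + 4)² = -8 + (2*I)² = -8 + 4*I²)
F = 385 (F = -30 - 1*5*(-83) = -30 - 5*(-83) = -30 + 415 = 385)
s(75) - F = (-8 + 4*75²) - 1*385 = (-8 + 4*5625) - 385 = (-8 + 22500) - 385 = 22492 - 385 = 22107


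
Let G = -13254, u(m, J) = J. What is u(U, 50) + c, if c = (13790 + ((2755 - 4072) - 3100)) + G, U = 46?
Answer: -3831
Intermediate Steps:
c = -3881 (c = (13790 + ((2755 - 4072) - 3100)) - 13254 = (13790 + (-1317 - 3100)) - 13254 = (13790 - 4417) - 13254 = 9373 - 13254 = -3881)
u(U, 50) + c = 50 - 3881 = -3831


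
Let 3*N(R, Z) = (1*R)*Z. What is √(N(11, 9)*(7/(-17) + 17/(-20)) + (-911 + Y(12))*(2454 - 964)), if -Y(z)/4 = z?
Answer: I*√41296702345/170 ≈ 1195.4*I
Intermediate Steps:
Y(z) = -4*z
N(R, Z) = R*Z/3 (N(R, Z) = ((1*R)*Z)/3 = (R*Z)/3 = R*Z/3)
√(N(11, 9)*(7/(-17) + 17/(-20)) + (-911 + Y(12))*(2454 - 964)) = √(((⅓)*11*9)*(7/(-17) + 17/(-20)) + (-911 - 4*12)*(2454 - 964)) = √(33*(7*(-1/17) + 17*(-1/20)) + (-911 - 48)*1490) = √(33*(-7/17 - 17/20) - 959*1490) = √(33*(-429/340) - 1428910) = √(-14157/340 - 1428910) = √(-485843557/340) = I*√41296702345/170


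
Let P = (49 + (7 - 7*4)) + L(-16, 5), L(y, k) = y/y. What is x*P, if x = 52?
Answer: 1508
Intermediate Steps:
L(y, k) = 1
P = 29 (P = (49 + (7 - 7*4)) + 1 = (49 + (7 - 28)) + 1 = (49 - 21) + 1 = 28 + 1 = 29)
x*P = 52*29 = 1508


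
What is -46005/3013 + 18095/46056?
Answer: -2064286045/138766728 ≈ -14.876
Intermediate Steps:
-46005/3013 + 18095/46056 = -2064286045/138766728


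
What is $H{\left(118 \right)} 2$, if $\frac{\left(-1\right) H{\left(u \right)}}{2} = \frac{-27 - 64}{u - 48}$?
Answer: $\frac{26}{5} \approx 5.2$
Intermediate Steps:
$H{\left(u \right)} = \frac{182}{-48 + u}$ ($H{\left(u \right)} = - 2 \frac{-27 - 64}{u - 48} = - 2 \left(- \frac{91}{-48 + u}\right) = \frac{182}{-48 + u}$)
$H{\left(118 \right)} 2 = \frac{182}{-48 + 118} \cdot 2 = \frac{182}{70} \cdot 2 = 182 \cdot \frac{1}{70} \cdot 2 = \frac{13}{5} \cdot 2 = \frac{26}{5}$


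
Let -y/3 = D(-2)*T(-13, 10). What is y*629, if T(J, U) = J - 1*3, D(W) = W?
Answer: -60384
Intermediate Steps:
T(J, U) = -3 + J (T(J, U) = J - 3 = -3 + J)
y = -96 (y = -(-6)*(-3 - 13) = -(-6)*(-16) = -3*32 = -96)
y*629 = -96*629 = -60384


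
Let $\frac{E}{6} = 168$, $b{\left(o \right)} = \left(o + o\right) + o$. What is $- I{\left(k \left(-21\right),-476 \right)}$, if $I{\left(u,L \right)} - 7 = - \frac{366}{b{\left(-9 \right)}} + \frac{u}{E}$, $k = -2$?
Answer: $- \frac{1483}{72} \approx -20.597$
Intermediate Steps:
$b{\left(o \right)} = 3 o$ ($b{\left(o \right)} = 2 o + o = 3 o$)
$E = 1008$ ($E = 6 \cdot 168 = 1008$)
$I{\left(u,L \right)} = \frac{185}{9} + \frac{u}{1008}$ ($I{\left(u,L \right)} = 7 + \left(- \frac{366}{3 \left(-9\right)} + \frac{u}{1008}\right) = 7 + \left(- \frac{366}{-27} + u \frac{1}{1008}\right) = 7 + \left(\left(-366\right) \left(- \frac{1}{27}\right) + \frac{u}{1008}\right) = 7 + \left(\frac{122}{9} + \frac{u}{1008}\right) = \frac{185}{9} + \frac{u}{1008}$)
$- I{\left(k \left(-21\right),-476 \right)} = - (\frac{185}{9} + \frac{\left(-2\right) \left(-21\right)}{1008}) = - (\frac{185}{9} + \frac{1}{1008} \cdot 42) = - (\frac{185}{9} + \frac{1}{24}) = \left(-1\right) \frac{1483}{72} = - \frac{1483}{72}$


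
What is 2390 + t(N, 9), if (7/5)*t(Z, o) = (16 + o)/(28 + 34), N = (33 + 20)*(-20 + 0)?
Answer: 1037385/434 ≈ 2390.3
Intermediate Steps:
N = -1060 (N = 53*(-20) = -1060)
t(Z, o) = 40/217 + 5*o/434 (t(Z, o) = 5*((16 + o)/(28 + 34))/7 = 5*((16 + o)/62)/7 = 5*((16 + o)*(1/62))/7 = 5*(8/31 + o/62)/7 = 40/217 + 5*o/434)
2390 + t(N, 9) = 2390 + (40/217 + (5/434)*9) = 2390 + (40/217 + 45/434) = 2390 + 125/434 = 1037385/434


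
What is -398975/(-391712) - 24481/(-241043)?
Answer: 105759632397/94419435616 ≈ 1.1201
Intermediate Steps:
-398975/(-391712) - 24481/(-241043) = -398975*(-1/391712) - 24481*(-1/241043) = 398975/391712 + 24481/241043 = 105759632397/94419435616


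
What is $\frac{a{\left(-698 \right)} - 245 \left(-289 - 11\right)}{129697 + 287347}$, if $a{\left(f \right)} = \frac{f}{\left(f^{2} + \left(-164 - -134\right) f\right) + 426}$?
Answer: $\frac{18689947151}{106048033540} \approx 0.17624$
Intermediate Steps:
$a{\left(f \right)} = \frac{f}{426 + f^{2} - 30 f}$ ($a{\left(f \right)} = \frac{f}{\left(f^{2} + \left(-164 + 134\right) f\right) + 426} = \frac{f}{\left(f^{2} - 30 f\right) + 426} = \frac{f}{426 + f^{2} - 30 f}$)
$\frac{a{\left(-698 \right)} - 245 \left(-289 - 11\right)}{129697 + 287347} = \frac{- \frac{698}{426 + \left(-698\right)^{2} - -20940} - 245 \left(-289 - 11\right)}{129697 + 287347} = \frac{- \frac{698}{426 + 487204 + 20940} - -73500}{417044} = \left(- \frac{698}{508570} + 73500\right) \frac{1}{417044} = \left(\left(-698\right) \frac{1}{508570} + 73500\right) \frac{1}{417044} = \left(- \frac{349}{254285} + 73500\right) \frac{1}{417044} = \frac{18689947151}{254285} \cdot \frac{1}{417044} = \frac{18689947151}{106048033540}$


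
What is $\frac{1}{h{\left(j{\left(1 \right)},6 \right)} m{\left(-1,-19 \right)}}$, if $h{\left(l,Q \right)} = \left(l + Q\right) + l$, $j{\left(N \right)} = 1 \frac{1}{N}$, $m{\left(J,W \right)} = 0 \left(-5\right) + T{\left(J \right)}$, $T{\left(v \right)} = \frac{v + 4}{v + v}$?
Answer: $- \frac{1}{12} \approx -0.083333$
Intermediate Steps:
$T{\left(v \right)} = \frac{4 + v}{2 v}$
$m{\left(J,W \right)} = \frac{4 + J}{2 J}$ ($m{\left(J,W \right)} = 0 \left(-5\right) + \frac{4 + J}{2 J} = 0 + \frac{4 + J}{2 J} = \frac{4 + J}{2 J}$)
$j{\left(N \right)} = \frac{1}{N}$
$h{\left(l,Q \right)} = Q + 2 l$ ($h{\left(l,Q \right)} = \left(Q + l\right) + l = Q + 2 l$)
$\frac{1}{h{\left(j{\left(1 \right)},6 \right)} m{\left(-1,-19 \right)}} = \frac{1}{\left(6 + \frac{2}{1}\right) \frac{4 - 1}{2 \left(-1\right)}} = \frac{1}{\left(6 + 2 \cdot 1\right) \frac{1}{2} \left(-1\right) 3} = \frac{1}{\left(6 + 2\right) \left(- \frac{3}{2}\right)} = \frac{1}{8 \left(- \frac{3}{2}\right)} = \frac{1}{-12} = - \frac{1}{12}$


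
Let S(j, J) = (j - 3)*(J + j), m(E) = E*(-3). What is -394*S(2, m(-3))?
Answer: 4334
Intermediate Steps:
m(E) = -3*E
S(j, J) = (-3 + j)*(J + j)
-394*S(2, m(-3)) = -394*(2² - (-9)*(-3) - 3*2 - 3*(-3)*2) = -394*(4 - 3*9 - 6 + 9*2) = -394*(4 - 27 - 6 + 18) = -394*(-11) = 4334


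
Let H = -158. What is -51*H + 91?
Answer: 8149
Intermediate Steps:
-51*H + 91 = -51*(-158) + 91 = 8058 + 91 = 8149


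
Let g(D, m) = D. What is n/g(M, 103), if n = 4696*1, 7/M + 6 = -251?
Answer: -1206872/7 ≈ -1.7241e+5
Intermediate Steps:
M = -7/257 (M = 7/(-6 - 251) = 7/(-257) = 7*(-1/257) = -7/257 ≈ -0.027237)
n = 4696
n/g(M, 103) = 4696/(-7/257) = 4696*(-257/7) = -1206872/7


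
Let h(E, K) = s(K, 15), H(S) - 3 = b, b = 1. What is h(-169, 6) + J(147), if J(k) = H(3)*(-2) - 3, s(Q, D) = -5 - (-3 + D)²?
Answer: -160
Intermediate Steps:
H(S) = 4 (H(S) = 3 + 1 = 4)
h(E, K) = -149 (h(E, K) = -5 - (-3 + 15)² = -5 - 1*12² = -5 - 1*144 = -5 - 144 = -149)
J(k) = -11 (J(k) = 4*(-2) - 3 = -8 - 3 = -11)
h(-169, 6) + J(147) = -149 - 11 = -160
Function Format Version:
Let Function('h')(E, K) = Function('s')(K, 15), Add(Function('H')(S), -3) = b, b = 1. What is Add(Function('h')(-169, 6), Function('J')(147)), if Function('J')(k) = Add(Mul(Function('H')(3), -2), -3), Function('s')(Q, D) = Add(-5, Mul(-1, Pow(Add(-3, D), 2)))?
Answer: -160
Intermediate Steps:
Function('H')(S) = 4 (Function('H')(S) = Add(3, 1) = 4)
Function('h')(E, K) = -149 (Function('h')(E, K) = Add(-5, Mul(-1, Pow(Add(-3, 15), 2))) = Add(-5, Mul(-1, Pow(12, 2))) = Add(-5, Mul(-1, 144)) = Add(-5, -144) = -149)
Function('J')(k) = -11 (Function('J')(k) = Add(Mul(4, -2), -3) = Add(-8, -3) = -11)
Add(Function('h')(-169, 6), Function('J')(147)) = Add(-149, -11) = -160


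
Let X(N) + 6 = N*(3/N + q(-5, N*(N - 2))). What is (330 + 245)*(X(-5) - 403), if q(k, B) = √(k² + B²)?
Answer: -233450 - 71875*√2 ≈ -3.3510e+5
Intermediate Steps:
q(k, B) = √(B² + k²)
X(N) = -6 + N*(√(25 + N²*(-2 + N)²) + 3/N) (X(N) = -6 + N*(3/N + √((N*(N - 2))² + (-5)²)) = -6 + N*(3/N + √((N*(-2 + N))² + 25)) = -6 + N*(3/N + √(N²*(-2 + N)² + 25)) = -6 + N*(3/N + √(25 + N²*(-2 + N)²)) = -6 + N*(√(25 + N²*(-2 + N)²) + 3/N))
(330 + 245)*(X(-5) - 403) = (330 + 245)*((-3 - 5*√(25 + (-5)²*(-2 - 5)²)) - 403) = 575*((-3 - 5*√(25 + 25*(-7)²)) - 403) = 575*((-3 - 5*√(25 + 25*49)) - 403) = 575*((-3 - 5*√(25 + 1225)) - 403) = 575*((-3 - 125*√2) - 403) = 575*(-406 - 125*√2) = -233450 - 71875*√2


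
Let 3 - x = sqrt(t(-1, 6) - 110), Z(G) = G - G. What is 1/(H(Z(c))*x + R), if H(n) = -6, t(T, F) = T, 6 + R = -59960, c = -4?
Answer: -14996/899521063 - 3*I*sqrt(111)/1799042126 ≈ -1.6671e-5 - 1.7569e-8*I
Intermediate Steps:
Z(G) = 0
R = -59966 (R = -6 - 59960 = -59966)
x = 3 - I*sqrt(111) (x = 3 - sqrt(-1 - 110) = 3 - sqrt(-111) = 3 - I*sqrt(111) ≈ 3.0 - 10.536*I)
1/(H(Z(c))*x + R) = 1/(-6*(3 - I*sqrt(111)) - 59966) = 1/((-18 + 6*I*sqrt(111)) - 59966) = 1/(-59984 + 6*I*sqrt(111))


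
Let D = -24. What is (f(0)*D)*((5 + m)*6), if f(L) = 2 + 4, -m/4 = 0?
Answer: -4320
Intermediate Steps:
m = 0 (m = -4*0 = 0)
f(L) = 6
(f(0)*D)*((5 + m)*6) = (6*(-24))*((5 + 0)*6) = -720*6 = -144*30 = -4320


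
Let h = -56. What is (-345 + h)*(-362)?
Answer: 145162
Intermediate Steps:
(-345 + h)*(-362) = (-345 - 56)*(-362) = -401*(-362) = 145162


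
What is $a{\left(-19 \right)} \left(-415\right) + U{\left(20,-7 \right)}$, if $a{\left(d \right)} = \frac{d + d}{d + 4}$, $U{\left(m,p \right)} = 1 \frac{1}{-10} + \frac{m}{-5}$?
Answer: $- \frac{31663}{30} \approx -1055.4$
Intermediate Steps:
$U{\left(m,p \right)} = - \frac{1}{10} - \frac{m}{5}$ ($U{\left(m,p \right)} = 1 \left(- \frac{1}{10}\right) + m \left(- \frac{1}{5}\right) = - \frac{1}{10} - \frac{m}{5}$)
$a{\left(d \right)} = \frac{2 d}{4 + d}$
$a{\left(-19 \right)} \left(-415\right) + U{\left(20,-7 \right)} = 2 \left(-19\right) \frac{1}{4 - 19} \left(-415\right) - \frac{41}{10} = 2 \left(-19\right) \frac{1}{-15} \left(-415\right) - \frac{41}{10} = 2 \left(-19\right) \left(- \frac{1}{15}\right) \left(-415\right) - \frac{41}{10} = \frac{38}{15} \left(-415\right) - \frac{41}{10} = - \frac{3154}{3} - \frac{41}{10} = - \frac{31663}{30}$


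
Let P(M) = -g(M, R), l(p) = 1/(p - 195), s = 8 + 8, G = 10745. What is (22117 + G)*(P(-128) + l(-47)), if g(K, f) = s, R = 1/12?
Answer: -63637263/121 ≈ -5.2593e+5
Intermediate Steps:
R = 1/12 ≈ 0.083333
s = 16
g(K, f) = 16
l(p) = 1/(-195 + p)
P(M) = -16 (P(M) = -1*16 = -16)
(22117 + G)*(P(-128) + l(-47)) = (22117 + 10745)*(-16 + 1/(-195 - 47)) = 32862*(-16 + 1/(-242)) = 32862*(-16 - 1/242) = 32862*(-3873/242) = -63637263/121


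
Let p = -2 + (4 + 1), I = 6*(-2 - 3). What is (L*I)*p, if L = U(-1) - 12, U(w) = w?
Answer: 1170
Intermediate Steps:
I = -30 (I = 6*(-5) = -30)
p = 3 (p = -2 + 5 = 3)
L = -13 (L = -1 - 12 = -13)
(L*I)*p = -13*(-30)*3 = 390*3 = 1170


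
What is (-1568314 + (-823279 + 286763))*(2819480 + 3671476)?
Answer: -13662358917480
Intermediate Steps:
(-1568314 + (-823279 + 286763))*(2819480 + 3671476) = (-1568314 - 536516)*6490956 = -2104830*6490956 = -13662358917480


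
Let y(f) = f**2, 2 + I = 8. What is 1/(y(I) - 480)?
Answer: -1/444 ≈ -0.0022523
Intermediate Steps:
I = 6 (I = -2 + 8 = 6)
1/(y(I) - 480) = 1/(6**2 - 480) = 1/(36 - 480) = 1/(-444) = -1/444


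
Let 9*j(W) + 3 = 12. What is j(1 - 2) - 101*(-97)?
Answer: 9798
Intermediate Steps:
j(W) = 1 (j(W) = -⅓ + (⅑)*12 = -⅓ + 4/3 = 1)
j(1 - 2) - 101*(-97) = 1 - 101*(-97) = 1 + 9797 = 9798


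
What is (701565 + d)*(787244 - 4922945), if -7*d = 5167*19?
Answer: -19904227330182/7 ≈ -2.8435e+12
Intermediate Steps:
d = -98173/7 (d = -5167*19/7 = -1/7*98173 = -98173/7 ≈ -14025.)
(701565 + d)*(787244 - 4922945) = (701565 - 98173/7)*(787244 - 4922945) = (4812782/7)*(-4135701) = -19904227330182/7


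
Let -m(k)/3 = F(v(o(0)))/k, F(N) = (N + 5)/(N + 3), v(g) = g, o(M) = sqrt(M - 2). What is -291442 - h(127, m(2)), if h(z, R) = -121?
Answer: -291321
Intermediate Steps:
o(M) = sqrt(-2 + M)
F(N) = (5 + N)/(3 + N)
m(k) = -3*(5 + I*sqrt(2))/(k*(3 + I*sqrt(2))) (m(k) = -3*(5 + sqrt(-2 + 0))/(3 + sqrt(-2 + 0))/k = -3*(5 + sqrt(-2))/(3 + sqrt(-2))/k = -3*(5 + I*sqrt(2))/(3 + I*sqrt(2))/k = -3*(5 + I*sqrt(2))/(k*(3 + I*sqrt(2))))
-291442 - h(127, m(2)) = -291442 - 1*(-121) = -291442 + 121 = -291321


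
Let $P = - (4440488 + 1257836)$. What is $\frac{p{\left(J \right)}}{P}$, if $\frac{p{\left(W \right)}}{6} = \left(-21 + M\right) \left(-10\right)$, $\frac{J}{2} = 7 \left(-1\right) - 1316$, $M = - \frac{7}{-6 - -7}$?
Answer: $- \frac{420}{1424581} \approx -0.00029482$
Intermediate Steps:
$M = -7$ ($M = - \frac{7}{-6 + 7} = - \frac{7}{1} = \left(-7\right) 1 = -7$)
$J = -2646$ ($J = 2 \left(7 \left(-1\right) - 1316\right) = 2 \left(-7 - 1316\right) = 2 \left(-1323\right) = -2646$)
$p{\left(W \right)} = 1680$ ($p{\left(W \right)} = 6 \left(-21 - 7\right) \left(-10\right) = 6 \left(\left(-28\right) \left(-10\right)\right) = 6 \cdot 280 = 1680$)
$P = -5698324$ ($P = \left(-1\right) 5698324 = -5698324$)
$\frac{p{\left(J \right)}}{P} = \frac{1680}{-5698324} = 1680 \left(- \frac{1}{5698324}\right) = - \frac{420}{1424581}$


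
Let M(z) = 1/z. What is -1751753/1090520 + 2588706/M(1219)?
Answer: 3441280476467527/1090520 ≈ 3.1556e+9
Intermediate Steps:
-1751753/1090520 + 2588706/M(1219) = -1751753/1090520 + 2588706/(1/1219) = -1751753*1/1090520 + 2588706/(1/1219) = -1751753/1090520 + 2588706*1219 = -1751753/1090520 + 3155632614 = 3441280476467527/1090520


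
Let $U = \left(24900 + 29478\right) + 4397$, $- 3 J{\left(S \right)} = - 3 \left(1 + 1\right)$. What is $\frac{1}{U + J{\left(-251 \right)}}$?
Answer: $\frac{1}{58777} \approx 1.7013 \cdot 10^{-5}$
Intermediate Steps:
$J{\left(S \right)} = 2$ ($J{\left(S \right)} = - \frac{\left(-3\right) \left(1 + 1\right)}{3} = - \frac{\left(-3\right) 2}{3} = \left(- \frac{1}{3}\right) \left(-6\right) = 2$)
$U = 58775$ ($U = 54378 + 4397 = 58775$)
$\frac{1}{U + J{\left(-251 \right)}} = \frac{1}{58775 + 2} = \frac{1}{58777}$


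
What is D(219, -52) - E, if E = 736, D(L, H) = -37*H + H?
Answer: 1136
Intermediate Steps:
D(L, H) = -36*H
D(219, -52) - E = -36*(-52) - 1*736 = 1872 - 736 = 1136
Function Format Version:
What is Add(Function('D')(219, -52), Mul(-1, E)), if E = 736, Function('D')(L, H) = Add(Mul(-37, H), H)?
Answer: 1136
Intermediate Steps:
Function('D')(L, H) = Mul(-36, H)
Add(Function('D')(219, -52), Mul(-1, E)) = Add(Mul(-36, -52), Mul(-1, 736)) = Add(1872, -736) = 1136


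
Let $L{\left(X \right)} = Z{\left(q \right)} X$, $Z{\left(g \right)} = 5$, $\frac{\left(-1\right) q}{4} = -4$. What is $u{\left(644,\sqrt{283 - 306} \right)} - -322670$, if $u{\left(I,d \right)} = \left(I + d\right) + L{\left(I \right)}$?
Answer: $326534 + i \sqrt{23} \approx 3.2653 \cdot 10^{5} + 4.7958 i$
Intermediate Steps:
$q = 16$ ($q = \left(-4\right) \left(-4\right) = 16$)
$L{\left(X \right)} = 5 X$
$u{\left(I,d \right)} = d + 6 I$ ($u{\left(I,d \right)} = \left(I + d\right) + 5 I = d + 6 I$)
$u{\left(644,\sqrt{283 - 306} \right)} - -322670 = \left(\sqrt{283 - 306} + 6 \cdot 644\right) - -322670 = \left(\sqrt{-23} + 3864\right) + 322670 = \left(i \sqrt{23} + 3864\right) + 322670 = \left(3864 + i \sqrt{23}\right) + 322670 = 326534 + i \sqrt{23}$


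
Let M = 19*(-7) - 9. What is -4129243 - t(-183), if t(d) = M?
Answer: -4129101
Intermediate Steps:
M = -142 (M = -133 - 9 = -142)
t(d) = -142
-4129243 - t(-183) = -4129243 - 1*(-142) = -4129243 + 142 = -4129101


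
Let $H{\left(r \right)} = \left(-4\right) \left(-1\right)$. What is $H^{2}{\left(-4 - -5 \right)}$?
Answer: $16$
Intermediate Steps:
$H{\left(r \right)} = 4$
$H^{2}{\left(-4 - -5 \right)} = 4^{2} = 16$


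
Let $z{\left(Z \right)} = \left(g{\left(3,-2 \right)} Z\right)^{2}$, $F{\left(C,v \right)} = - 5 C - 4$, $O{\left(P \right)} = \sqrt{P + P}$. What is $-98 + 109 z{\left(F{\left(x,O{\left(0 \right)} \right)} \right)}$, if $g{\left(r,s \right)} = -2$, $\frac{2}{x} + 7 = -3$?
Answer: $3826$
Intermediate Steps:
$x = - \frac{1}{5}$ ($x = \frac{2}{-7 - 3} = \frac{2}{-10} = 2 \left(- \frac{1}{10}\right) = - \frac{1}{5} \approx -0.2$)
$O{\left(P \right)} = \sqrt{2} \sqrt{P}$ ($O{\left(P \right)} = \sqrt{2 P} = \sqrt{2} \sqrt{P}$)
$F{\left(C,v \right)} = -4 - 5 C$
$z{\left(Z \right)} = 4 Z^{2}$ ($z{\left(Z \right)} = \left(- 2 Z\right)^{2} = 4 Z^{2}$)
$-98 + 109 z{\left(F{\left(x,O{\left(0 \right)} \right)} \right)} = -98 + 109 \cdot 4 \left(-4 - -1\right)^{2} = -98 + 109 \cdot 4 \left(-4 + 1\right)^{2} = -98 + 109 \cdot 4 \left(-3\right)^{2} = -98 + 109 \cdot 4 \cdot 9 = -98 + 109 \cdot 36 = -98 + 3924 = 3826$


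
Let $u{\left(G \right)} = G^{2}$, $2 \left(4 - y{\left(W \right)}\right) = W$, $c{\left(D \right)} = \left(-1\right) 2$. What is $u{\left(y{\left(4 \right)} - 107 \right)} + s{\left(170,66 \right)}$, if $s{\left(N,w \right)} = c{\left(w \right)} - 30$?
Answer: $10993$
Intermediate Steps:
$c{\left(D \right)} = -2$
$y{\left(W \right)} = 4 - \frac{W}{2}$
$s{\left(N,w \right)} = -32$ ($s{\left(N,w \right)} = -2 - 30 = -32$)
$u{\left(y{\left(4 \right)} - 107 \right)} + s{\left(170,66 \right)} = \left(\left(4 - 2\right) - 107\right)^{2} - 32 = \left(2 - 107\right)^{2} - 32 = \left(-105\right)^{2} - 32 = 11025 - 32 = 10993$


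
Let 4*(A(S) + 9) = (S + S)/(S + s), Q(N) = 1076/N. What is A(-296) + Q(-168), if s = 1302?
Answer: -328549/21126 ≈ -15.552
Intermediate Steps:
A(S) = -9 + S/(2*(1302 + S)) (A(S) = -9 + ((S + S)/(S + 1302))/4 = -9 + ((2*S)/(1302 + S))/4 = -9 + (2*S/(1302 + S))/4 = -9 + S/(2*(1302 + S)))
A(-296) + Q(-168) = (-23436 - 17*(-296))/(2*(1302 - 296)) + 1076/(-168) = (½)*(-23436 + 5032)/1006 + 1076*(-1/168) = (½)*(1/1006)*(-18404) - 269/42 = -4601/503 - 269/42 = -328549/21126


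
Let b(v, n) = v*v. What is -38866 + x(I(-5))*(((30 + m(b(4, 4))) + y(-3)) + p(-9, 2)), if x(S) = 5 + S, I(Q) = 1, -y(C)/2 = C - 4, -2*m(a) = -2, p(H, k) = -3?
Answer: -38614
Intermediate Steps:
b(v, n) = v²
m(a) = 1 (m(a) = -½*(-2) = 1)
y(C) = 8 - 2*C (y(C) = -2*(C - 4) = -2*(-4 + C) = 8 - 2*C)
-38866 + x(I(-5))*(((30 + m(b(4, 4))) + y(-3)) + p(-9, 2)) = -38866 + (5 + 1)*(((30 + 1) + (8 - 2*(-3))) - 3) = -38866 + 6*((31 + (8 + 6)) - 3) = -38866 + 6*((31 + 14) - 3) = -38866 + 6*(45 - 3) = -38866 + 6*42 = -38866 + 252 = -38614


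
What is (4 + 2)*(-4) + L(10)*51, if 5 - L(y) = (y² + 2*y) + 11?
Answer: -6450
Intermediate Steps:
L(y) = -6 - y² - 2*y (L(y) = 5 - ((y² + 2*y) + 11) = 5 - (11 + y² + 2*y) = 5 + (-11 - y² - 2*y) = -6 - y² - 2*y)
(4 + 2)*(-4) + L(10)*51 = (4 + 2)*(-4) + (-6 - 1*10² - 2*10)*51 = 6*(-4) + (-6 - 1*100 - 20)*51 = -24 + (-6 - 100 - 20)*51 = -24 - 126*51 = -24 - 6426 = -6450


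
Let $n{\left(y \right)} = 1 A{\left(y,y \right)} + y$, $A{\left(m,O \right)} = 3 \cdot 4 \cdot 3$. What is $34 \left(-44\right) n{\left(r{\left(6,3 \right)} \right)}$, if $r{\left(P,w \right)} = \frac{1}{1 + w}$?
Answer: $-54230$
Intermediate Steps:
$A{\left(m,O \right)} = 36$ ($A{\left(m,O \right)} = 12 \cdot 3 = 36$)
$n{\left(y \right)} = 36 + y$ ($n{\left(y \right)} = 1 \cdot 36 + y = 36 + y$)
$34 \left(-44\right) n{\left(r{\left(6,3 \right)} \right)} = 34 \left(-44\right) \left(36 + \frac{1}{1 + 3}\right) = - 1496 \left(36 + \frac{1}{4}\right) = \left(-1496\right) \frac{145}{4} = -54230$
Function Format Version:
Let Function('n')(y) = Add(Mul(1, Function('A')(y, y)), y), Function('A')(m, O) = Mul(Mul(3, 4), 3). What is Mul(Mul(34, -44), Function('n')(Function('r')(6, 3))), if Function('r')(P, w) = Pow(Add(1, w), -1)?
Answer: -54230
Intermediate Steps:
Function('A')(m, O) = 36 (Function('A')(m, O) = Mul(12, 3) = 36)
Function('n')(y) = Add(36, y) (Function('n')(y) = Add(Mul(1, 36), y) = Add(36, y))
Mul(Mul(34, -44), Function('n')(Function('r')(6, 3))) = Mul(Mul(34, -44), Add(36, Pow(Add(1, 3), -1))) = Mul(-1496, Add(36, Pow(4, -1))) = Mul(-1496, Add(36, Rational(1, 4))) = Mul(-1496, Rational(145, 4)) = -54230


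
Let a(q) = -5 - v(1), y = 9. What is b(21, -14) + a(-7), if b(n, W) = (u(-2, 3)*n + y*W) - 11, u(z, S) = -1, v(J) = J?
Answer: -164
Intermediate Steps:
b(n, W) = -11 - n + 9*W (b(n, W) = (-n + 9*W) - 11 = -11 - n + 9*W)
a(q) = -6 (a(q) = -5 - 1*1 = -5 - 1 = -6)
b(21, -14) + a(-7) = (-11 - 1*21 + 9*(-14)) - 6 = (-11 - 21 - 126) - 6 = -158 - 6 = -164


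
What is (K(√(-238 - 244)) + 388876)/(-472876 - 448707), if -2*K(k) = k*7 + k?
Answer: -388876/921583 + 4*I*√482/921583 ≈ -0.42197 + 9.529e-5*I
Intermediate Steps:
K(k) = -4*k (K(k) = -(k*7 + k)/2 = -(7*k + k)/2 = -4*k)
(K(√(-238 - 244)) + 388876)/(-472876 - 448707) = (-4*√(-238 - 244) + 388876)/(-472876 - 448707) = (-4*I*√482 + 388876)/(-921583) = (-4*I*√482 + 388876)*(-1/921583) = (388876 - 4*I*√482)*(-1/921583) = -388876/921583 + 4*I*√482/921583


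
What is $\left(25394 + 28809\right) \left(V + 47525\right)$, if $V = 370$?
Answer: $2596052685$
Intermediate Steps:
$\left(25394 + 28809\right) \left(V + 47525\right) = \left(25394 + 28809\right) \left(370 + 47525\right) = 54203 \cdot 47895 = 2596052685$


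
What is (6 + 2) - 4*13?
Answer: -44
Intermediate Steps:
(6 + 2) - 4*13 = 8 - 52 = -44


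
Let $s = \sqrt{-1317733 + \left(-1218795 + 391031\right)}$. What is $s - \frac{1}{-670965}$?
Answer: $\frac{1}{670965} + i \sqrt{2145497} \approx 1.4904 \cdot 10^{-6} + 1464.8 i$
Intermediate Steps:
$s = i \sqrt{2145497}$ ($s = \sqrt{-1317733 - 827764} = \sqrt{-2145497} = i \sqrt{2145497} \approx 1464.8 i$)
$s - \frac{1}{-670965} = i \sqrt{2145497} - \frac{1}{-670965} = i \sqrt{2145497} - - \frac{1}{670965} = i \sqrt{2145497} + \frac{1}{670965} = \frac{1}{670965} + i \sqrt{2145497}$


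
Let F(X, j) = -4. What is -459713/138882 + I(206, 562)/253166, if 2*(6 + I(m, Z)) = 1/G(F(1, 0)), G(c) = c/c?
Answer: -116384465209/35160200412 ≈ -3.3101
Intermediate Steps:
G(c) = 1
I(m, Z) = -11/2 (I(m, Z) = -6 + (1/2)/1 = -6 + (1/2)*1 = -6 + 1/2 = -11/2)
-459713/138882 + I(206, 562)/253166 = -459713/138882 - 11/2/253166 = -459713*1/138882 - 11/2*1/253166 = -459713/138882 - 11/506332 = -116384465209/35160200412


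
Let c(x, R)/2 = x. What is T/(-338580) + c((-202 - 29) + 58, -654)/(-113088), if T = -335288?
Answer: 83408329/83967840 ≈ 0.99334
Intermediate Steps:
c(x, R) = 2*x
T/(-338580) + c((-202 - 29) + 58, -654)/(-113088) = -335288/(-338580) + (2*((-202 - 29) + 58))/(-113088) = -335288*(-1/338580) + (2*(-231 + 58))*(-1/113088) = 83822/84645 + (2*(-173))*(-1/113088) = 83822/84645 - 346*(-1/113088) = 83822/84645 + 173/56544 = 83408329/83967840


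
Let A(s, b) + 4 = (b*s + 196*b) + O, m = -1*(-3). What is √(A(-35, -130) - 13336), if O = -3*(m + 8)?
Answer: I*√34303 ≈ 185.21*I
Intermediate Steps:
m = 3
O = -33 (O = -3*(3 + 8) = -3*11 = -33)
A(s, b) = -37 + 196*b + b*s (A(s, b) = -4 + ((b*s + 196*b) - 33) = -4 + ((196*b + b*s) - 33) = -4 + (-33 + 196*b + b*s) = -37 + 196*b + b*s)
√(A(-35, -130) - 13336) = √((-37 + 196*(-130) - 130*(-35)) - 13336) = √((-37 - 25480 + 4550) - 13336) = √(-20967 - 13336) = √(-34303) = I*√34303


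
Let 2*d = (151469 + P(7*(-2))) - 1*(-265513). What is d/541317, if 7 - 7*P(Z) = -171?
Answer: 1459526/3789219 ≈ 0.38518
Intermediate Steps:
P(Z) = 178/7 (P(Z) = 1 - ⅐*(-171) = 1 + 171/7 = 178/7)
d = 1459526/7 (d = ((151469 + 178/7) - 1*(-265513))/2 = (1060461/7 + 265513)/2 = (½)*(2919052/7) = 1459526/7 ≈ 2.0850e+5)
d/541317 = (1459526/7)/541317 = (1459526/7)*(1/541317) = 1459526/3789219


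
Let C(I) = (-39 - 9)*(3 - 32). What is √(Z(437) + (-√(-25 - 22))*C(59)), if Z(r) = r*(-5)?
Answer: √(-2185 - 1392*I*√47) ≈ 61.664 - 77.379*I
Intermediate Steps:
Z(r) = -5*r
C(I) = 1392 (C(I) = -48*(-29) = 1392)
√(Z(437) + (-√(-25 - 22))*C(59)) = √(-5*437 - √(-25 - 22)*1392) = √(-2185 - √(-47)*1392) = √(-2185 - I*√47*1392) = √(-2185 - 1392*I*√47)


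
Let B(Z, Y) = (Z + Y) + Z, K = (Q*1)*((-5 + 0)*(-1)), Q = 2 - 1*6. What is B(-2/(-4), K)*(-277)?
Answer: 5263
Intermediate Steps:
Q = -4 (Q = 2 - 6 = -4)
K = -20 (K = (-4*1)*((-5 + 0)*(-1)) = -(-20)*(-1) = -4*5 = -20)
B(Z, Y) = Y + 2*Z (B(Z, Y) = (Y + Z) + Z = Y + 2*Z)
B(-2/(-4), K)*(-277) = (-20 + 2*(-2/(-4)))*(-277) = (-20 + 2*(-2*(-¼)))*(-277) = (-20 + 2*(½))*(-277) = (-20 + 1)*(-277) = -19*(-277) = 5263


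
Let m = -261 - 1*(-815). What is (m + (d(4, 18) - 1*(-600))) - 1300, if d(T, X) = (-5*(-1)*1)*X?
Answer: -56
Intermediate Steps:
m = 554 (m = -261 + 815 = 554)
d(T, X) = 5*X (d(T, X) = (5*1)*X = 5*X)
(m + (d(4, 18) - 1*(-600))) - 1300 = (554 + (5*18 - 1*(-600))) - 1300 = (554 + (90 + 600)) - 1300 = (554 + 690) - 1300 = 1244 - 1300 = -56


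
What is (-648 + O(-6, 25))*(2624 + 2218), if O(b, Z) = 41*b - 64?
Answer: -4638636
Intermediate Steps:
O(b, Z) = -64 + 41*b
(-648 + O(-6, 25))*(2624 + 2218) = (-648 + (-64 + 41*(-6)))*(2624 + 2218) = (-648 + (-64 - 246))*4842 = (-648 - 310)*4842 = -958*4842 = -4638636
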